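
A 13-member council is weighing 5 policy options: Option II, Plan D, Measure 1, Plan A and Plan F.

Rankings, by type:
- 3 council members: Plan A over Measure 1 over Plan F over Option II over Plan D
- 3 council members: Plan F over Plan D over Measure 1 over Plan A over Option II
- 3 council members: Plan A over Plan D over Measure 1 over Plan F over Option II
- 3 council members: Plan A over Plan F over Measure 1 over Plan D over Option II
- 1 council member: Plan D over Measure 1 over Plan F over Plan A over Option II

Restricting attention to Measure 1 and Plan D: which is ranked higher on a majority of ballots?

Plan D

Ballots ranking Measure 1 above Plan D: 3 + 3 = 6.
Ballots ranking Plan D above Measure 1: 13 − 6 = 7.
Plan D wins the head-to-head 7–6.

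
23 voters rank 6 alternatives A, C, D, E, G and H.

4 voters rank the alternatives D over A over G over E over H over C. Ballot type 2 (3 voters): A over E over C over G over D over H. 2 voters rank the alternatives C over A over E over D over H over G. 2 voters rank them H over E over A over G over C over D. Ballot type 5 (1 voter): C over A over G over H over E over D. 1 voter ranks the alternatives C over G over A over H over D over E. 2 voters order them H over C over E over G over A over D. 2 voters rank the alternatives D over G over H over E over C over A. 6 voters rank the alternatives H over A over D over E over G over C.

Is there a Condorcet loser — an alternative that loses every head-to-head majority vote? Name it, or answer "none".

C

Pairwise majorities:
A vs C: 15 to 8, A.
A vs D: 17 to 6, A.
A vs E: A wins 17–6.
A–G: A 18–5.
A vs H: 11 to 12, H.
C–D: D 12–11.
C vs E: C is ranked higher on 2+1+1+2 = 6 ballots, E on 17. E wins 17–6.
C vs G: G, 14–9.
C vs H: 7 to 16, H.
D–E: D 13–10.
D vs G: D preferred on 4+2+2+6 = 14 ballots; D wins 14–9.
D vs H: 11 to 12, H.
E vs G: E is ranked higher on 3+2+2+2+6 = 15 ballots, G on 8. E wins 15–8.
E vs H: H wins 14–9.
G vs H: G is ranked higher on 4+3+1+1+2 = 11 ballots, H on 12. H wins 12–11.
C loses to every other alternative — it is the Condorcet loser.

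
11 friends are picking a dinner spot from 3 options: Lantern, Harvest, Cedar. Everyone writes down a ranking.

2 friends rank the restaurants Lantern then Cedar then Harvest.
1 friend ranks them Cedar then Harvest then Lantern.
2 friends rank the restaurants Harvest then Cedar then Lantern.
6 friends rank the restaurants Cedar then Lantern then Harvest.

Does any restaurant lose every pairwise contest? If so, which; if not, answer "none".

Harvest

Pairwise majorities:
Lantern vs Harvest: 8 to 3, Lantern.
Lantern vs Cedar: 2 for Lantern, 9 for Cedar — Cedar by 9–2.
Harvest vs Cedar: Harvest is ranked higher on 2 ballots, Cedar on 9. Cedar wins 9–2.
Harvest is beaten in every head-to-head and is the Condorcet loser.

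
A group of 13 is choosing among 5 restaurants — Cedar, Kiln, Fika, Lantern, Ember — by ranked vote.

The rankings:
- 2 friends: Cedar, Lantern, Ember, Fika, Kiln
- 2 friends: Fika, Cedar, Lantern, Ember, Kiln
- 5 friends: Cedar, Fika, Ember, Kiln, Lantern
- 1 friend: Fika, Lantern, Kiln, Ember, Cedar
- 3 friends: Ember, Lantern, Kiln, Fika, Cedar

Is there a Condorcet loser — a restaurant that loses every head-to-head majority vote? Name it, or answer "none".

Head-to-head results (13 friends):
Cedar vs Kiln: Cedar wins 9–4.
Cedar–Fika: Cedar 7–6.
Cedar vs Lantern: 9 to 4, Cedar.
Cedar vs Ember: Cedar wins 9–4.
Kiln vs Fika: Kiln preferred on 3 ballots; Fika wins 10–3.
Kiln vs Lantern: Kiln is ranked higher on 5 ballots, Lantern on 8. Lantern wins 8–5.
Kiln vs Ember: Kiln preferred on 1 ballot; Ember wins 12–1.
Fika vs Lantern: Fika is ranked higher on 2+5+1 = 8 ballots, Lantern on 5. Fika wins 8–5.
Fika vs Ember: Fika wins 8–5.
Lantern vs Ember: Ember wins 8–5.
Kiln loses to every other restaurant — it is the Condorcet loser.

Kiln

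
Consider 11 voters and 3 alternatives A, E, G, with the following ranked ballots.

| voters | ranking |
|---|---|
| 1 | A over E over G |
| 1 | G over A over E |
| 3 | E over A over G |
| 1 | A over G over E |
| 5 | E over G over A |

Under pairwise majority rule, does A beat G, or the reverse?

G

Ballots ranking A above G: 1 + 3 + 1 = 5.
Ballots ranking G above A: 11 − 5 = 6.
G wins the head-to-head 6–5.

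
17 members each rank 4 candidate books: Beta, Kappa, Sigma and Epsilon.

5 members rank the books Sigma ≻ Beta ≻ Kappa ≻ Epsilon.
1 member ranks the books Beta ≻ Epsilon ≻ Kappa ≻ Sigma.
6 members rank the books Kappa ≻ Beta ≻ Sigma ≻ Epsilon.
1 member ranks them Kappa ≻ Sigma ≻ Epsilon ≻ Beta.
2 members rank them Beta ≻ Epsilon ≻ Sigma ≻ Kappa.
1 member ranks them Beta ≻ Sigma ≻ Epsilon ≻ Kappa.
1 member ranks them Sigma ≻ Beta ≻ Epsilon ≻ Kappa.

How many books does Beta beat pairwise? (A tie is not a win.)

3

Beta against each rival (17 members):
Beta vs Kappa: Beta wins 10–7.
Beta–Sigma: Beta 10–7.
Beta vs Epsilon: 5+1+6+2+1+1 = 16 for Beta, 1 for Epsilon — Beta by 16–1.
Beta beats Kappa, Sigma, Epsilon — 3 pairwise wins.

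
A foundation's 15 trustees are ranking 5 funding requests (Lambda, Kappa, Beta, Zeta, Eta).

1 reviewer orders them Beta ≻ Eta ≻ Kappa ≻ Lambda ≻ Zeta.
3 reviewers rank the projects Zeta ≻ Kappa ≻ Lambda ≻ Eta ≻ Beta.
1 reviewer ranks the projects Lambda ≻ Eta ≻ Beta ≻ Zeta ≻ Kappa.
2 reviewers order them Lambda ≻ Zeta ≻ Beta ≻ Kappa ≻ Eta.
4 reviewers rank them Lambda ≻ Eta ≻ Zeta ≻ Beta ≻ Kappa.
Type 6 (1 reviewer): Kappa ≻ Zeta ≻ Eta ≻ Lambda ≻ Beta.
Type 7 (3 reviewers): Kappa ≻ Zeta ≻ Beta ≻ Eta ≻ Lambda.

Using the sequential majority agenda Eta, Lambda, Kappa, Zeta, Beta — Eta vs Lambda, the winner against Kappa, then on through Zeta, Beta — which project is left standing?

Round 1: Eta vs Lambda — 5–10, Lambda advances.
Round 2: Lambda vs Kappa — 7–8, Kappa advances.
Round 3: Kappa vs Zeta — 5–10, Zeta advances.
Round 4: Zeta vs Beta — 13–2, Zeta advances.
The agenda winner is Zeta.

Zeta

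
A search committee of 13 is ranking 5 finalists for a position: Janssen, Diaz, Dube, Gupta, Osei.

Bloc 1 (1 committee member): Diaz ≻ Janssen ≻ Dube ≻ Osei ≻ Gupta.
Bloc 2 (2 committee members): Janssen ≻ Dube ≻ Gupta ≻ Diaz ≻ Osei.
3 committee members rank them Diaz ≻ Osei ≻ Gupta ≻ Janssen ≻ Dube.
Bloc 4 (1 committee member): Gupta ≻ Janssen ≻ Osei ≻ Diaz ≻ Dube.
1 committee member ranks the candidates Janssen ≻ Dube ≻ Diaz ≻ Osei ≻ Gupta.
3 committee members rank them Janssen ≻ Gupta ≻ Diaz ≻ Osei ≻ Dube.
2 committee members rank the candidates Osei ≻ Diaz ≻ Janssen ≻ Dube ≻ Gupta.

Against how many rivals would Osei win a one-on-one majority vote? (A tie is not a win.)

Osei against each rival (13 committee members):
Osei vs Janssen: 3+2 = 5 for Osei, 8 for Janssen — Janssen by 8–5.
Osei vs Diaz: 3 to 10, Diaz.
Osei vs Dube: 9 to 4, Osei.
Osei vs Gupta: Osei preferred on 1+3+1+2 = 7 ballots; Osei wins 7–6.
Osei beats Dube, Gupta; loses to Janssen, Diaz — 2 pairwise wins.

2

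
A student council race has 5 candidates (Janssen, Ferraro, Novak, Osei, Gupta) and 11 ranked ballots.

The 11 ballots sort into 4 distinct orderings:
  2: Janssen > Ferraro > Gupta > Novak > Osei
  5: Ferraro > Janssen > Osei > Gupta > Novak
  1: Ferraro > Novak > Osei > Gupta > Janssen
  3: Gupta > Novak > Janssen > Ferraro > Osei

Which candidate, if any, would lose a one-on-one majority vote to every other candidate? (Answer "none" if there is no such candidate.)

Head-to-head results (11 voters):
Janssen vs Ferraro: Ferraro, 6–5.
Janssen–Novak: Janssen 7–4.
Janssen vs Osei: Janssen is ranked higher on 2+5+3 = 10 ballots, Osei on 1. Janssen wins 10–1.
Janssen vs Gupta: Janssen is ranked higher on 2+5 = 7 ballots, Gupta on 4. Janssen wins 7–4.
Ferraro vs Novak: 8 to 3, Ferraro.
Ferraro vs Osei: Ferraro preferred on 2+5+1+3 = 11 ballots; Ferraro wins 11–0.
Ferraro–Gupta: Ferraro 8–3.
Novak–Osei: Novak 6–5.
Novak vs Gupta: Novak is ranked higher on 1 ballot, Gupta on 10. Gupta wins 10–1.
Osei vs Gupta: Osei is ranked higher on 5+1 = 6 ballots, Gupta on 5. Osei wins 6–5.
Each candidate has at least one pairwise win (Janssen beats Novak; Ferraro beats Janssen; Novak beats Osei; Osei beats Gupta; Gupta beats Novak) — no Condorcet loser.

none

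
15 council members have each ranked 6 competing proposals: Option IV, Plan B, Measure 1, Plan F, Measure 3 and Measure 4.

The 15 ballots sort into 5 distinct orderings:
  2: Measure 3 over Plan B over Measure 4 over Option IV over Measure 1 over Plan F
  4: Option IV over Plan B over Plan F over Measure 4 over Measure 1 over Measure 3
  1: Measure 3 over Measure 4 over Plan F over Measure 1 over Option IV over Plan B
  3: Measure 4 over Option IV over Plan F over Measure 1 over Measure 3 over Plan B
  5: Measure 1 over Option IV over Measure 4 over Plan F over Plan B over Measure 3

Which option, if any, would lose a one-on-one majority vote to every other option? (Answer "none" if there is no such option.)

Measure 3

Head-to-head results (15 council members):
Option IV vs Plan B: Option IV, 13–2.
Option IV vs Measure 1: Option IV, 9–6.
Option IV vs Plan F: Option IV is ranked higher on 2+4+3+5 = 14 ballots, Plan F on 1. Option IV wins 14–1.
Option IV vs Measure 3: 4+3+5 = 12 for Option IV, 3 for Measure 3 — Option IV by 12–3.
Option IV–Measure 4: Option IV 9–6.
Plan B–Measure 1: Measure 1 9–6.
Plan B vs Plan F: Plan F, 9–6.
Plan B vs Measure 3: Plan B, 9–6.
Plan B vs Measure 4: Measure 4, 9–6.
Measure 1 vs Plan F: 7 to 8, Plan F.
Measure 1 vs Measure 3: Measure 1, 12–3.
Measure 1 vs Measure 4: Measure 4, 10–5.
Plan F vs Measure 3: 4+3+5 = 12 for Plan F, 3 for Measure 3 — Plan F by 12–3.
Plan F vs Measure 4: Plan F is ranked higher on 4 ballots, Measure 4 on 11. Measure 4 wins 11–4.
Measure 3 vs Measure 4: Measure 3 is ranked higher on 2+1 = 3 ballots, Measure 4 on 12. Measure 4 wins 12–3.
Measure 3 is beaten in every head-to-head and is the Condorcet loser.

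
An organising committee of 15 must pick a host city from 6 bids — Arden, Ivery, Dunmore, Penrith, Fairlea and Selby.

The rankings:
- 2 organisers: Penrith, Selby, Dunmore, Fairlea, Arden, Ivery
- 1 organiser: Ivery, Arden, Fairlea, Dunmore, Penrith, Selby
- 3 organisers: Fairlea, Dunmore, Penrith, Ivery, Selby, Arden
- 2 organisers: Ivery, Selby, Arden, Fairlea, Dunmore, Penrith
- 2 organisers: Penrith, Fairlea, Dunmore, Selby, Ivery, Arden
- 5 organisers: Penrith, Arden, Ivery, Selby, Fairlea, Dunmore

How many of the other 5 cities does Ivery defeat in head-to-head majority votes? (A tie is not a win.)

Ivery against each rival (15 organisers):
Ivery–Arden: Ivery 8–7.
Ivery–Dunmore: Ivery 8–7.
Ivery vs Penrith: Penrith wins 12–3.
Ivery vs Fairlea: Ivery wins 8–7.
Ivery vs Selby: Ivery is ranked higher on 1+3+2+5 = 11 ballots, Selby on 4. Ivery wins 11–4.
Ivery beats Arden, Dunmore, Fairlea, Selby; loses to Penrith — 4 pairwise wins.

4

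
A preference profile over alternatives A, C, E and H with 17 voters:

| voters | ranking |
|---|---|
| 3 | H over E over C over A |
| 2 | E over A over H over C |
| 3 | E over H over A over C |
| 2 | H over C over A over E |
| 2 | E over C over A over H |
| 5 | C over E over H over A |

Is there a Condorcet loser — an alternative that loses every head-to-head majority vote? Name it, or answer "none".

A

Pairwise majorities:
A vs C: C wins 12–5.
A vs E: A preferred on 2 ballots; E wins 15–2.
A vs H: H, 13–4.
C vs E: 2+5 = 7 for C, 10 for E — E by 10–7.
C vs H: H, 10–7.
E vs H: E wins 12–5.
A loses to every other alternative — it is the Condorcet loser.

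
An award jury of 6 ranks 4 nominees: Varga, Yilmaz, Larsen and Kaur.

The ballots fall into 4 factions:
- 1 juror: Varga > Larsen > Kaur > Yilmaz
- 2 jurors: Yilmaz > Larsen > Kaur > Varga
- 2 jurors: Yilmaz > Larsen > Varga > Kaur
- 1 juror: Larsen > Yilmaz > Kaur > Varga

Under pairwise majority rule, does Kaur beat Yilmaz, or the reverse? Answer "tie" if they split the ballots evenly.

Yilmaz

Ballots ranking Kaur above Yilmaz: 1.
Ballots ranking Yilmaz above Kaur: 6 − 1 = 5.
Yilmaz wins the head-to-head 5–1.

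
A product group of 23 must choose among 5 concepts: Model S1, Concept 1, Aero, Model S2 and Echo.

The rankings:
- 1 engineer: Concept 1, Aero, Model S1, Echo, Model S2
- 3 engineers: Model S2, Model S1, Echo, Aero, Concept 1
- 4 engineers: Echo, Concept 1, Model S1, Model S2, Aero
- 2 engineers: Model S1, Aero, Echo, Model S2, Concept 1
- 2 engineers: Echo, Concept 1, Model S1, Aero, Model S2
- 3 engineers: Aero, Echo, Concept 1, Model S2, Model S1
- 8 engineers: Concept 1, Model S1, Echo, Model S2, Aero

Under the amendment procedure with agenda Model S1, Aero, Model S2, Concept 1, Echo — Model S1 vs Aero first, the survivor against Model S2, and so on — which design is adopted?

Echo

Round 1: Model S1 vs Aero — 19–4, Model S1 advances.
Round 2: Model S1 vs Model S2 — 17–6, Model S1 advances.
Round 3: Model S1 vs Concept 1 — 5–18, Concept 1 advances.
Round 4: Concept 1 vs Echo — 9–14, Echo advances.
The agenda winner is Echo.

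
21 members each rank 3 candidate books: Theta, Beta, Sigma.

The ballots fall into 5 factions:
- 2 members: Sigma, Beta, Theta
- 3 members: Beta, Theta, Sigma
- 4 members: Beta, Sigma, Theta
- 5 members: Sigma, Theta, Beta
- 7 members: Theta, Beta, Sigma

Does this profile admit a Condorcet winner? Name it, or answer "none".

Pairwise majorities:
Theta vs Beta: Theta wins 12–9.
Theta vs Sigma: 10 to 11, Sigma.
Beta vs Sigma: 14 to 7, Beta.
Each book drops at least one matchup (Theta loses to Sigma; Beta loses to Theta; Sigma loses to Beta); the cycle Theta > Beta > Sigma > Theta rules out a Condorcet winner.

none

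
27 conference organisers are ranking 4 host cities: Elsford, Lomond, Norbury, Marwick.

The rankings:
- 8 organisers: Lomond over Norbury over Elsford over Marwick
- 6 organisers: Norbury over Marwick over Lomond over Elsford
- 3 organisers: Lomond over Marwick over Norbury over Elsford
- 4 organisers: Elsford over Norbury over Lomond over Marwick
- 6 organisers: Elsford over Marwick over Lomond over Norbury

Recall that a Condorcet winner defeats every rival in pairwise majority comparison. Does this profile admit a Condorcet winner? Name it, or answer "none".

Head-to-head results (27 organisers):
Elsford vs Lomond: 4+6 = 10 for Elsford, 17 for Lomond — Lomond by 17–10.
Elsford vs Norbury: 10 to 17, Norbury.
Elsford vs Marwick: 8+4+6 = 18 for Elsford, 9 for Marwick — Elsford by 18–9.
Lomond vs Norbury: 17 to 10, Lomond.
Lomond vs Marwick: 15 to 12, Lomond.
Norbury vs Marwick: Norbury preferred on 8+6+4 = 18 ballots; Norbury wins 18–9.
Only Lomond has no losses; Lomond is the Condorcet winner.

Lomond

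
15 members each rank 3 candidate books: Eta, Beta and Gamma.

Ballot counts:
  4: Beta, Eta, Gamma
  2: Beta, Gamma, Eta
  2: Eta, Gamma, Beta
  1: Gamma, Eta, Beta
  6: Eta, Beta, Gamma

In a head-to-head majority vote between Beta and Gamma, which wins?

Beta

Ballots ranking Beta above Gamma: 4 + 2 + 6 = 12.
Ballots ranking Gamma above Beta: 15 − 12 = 3.
Beta wins the head-to-head 12–3.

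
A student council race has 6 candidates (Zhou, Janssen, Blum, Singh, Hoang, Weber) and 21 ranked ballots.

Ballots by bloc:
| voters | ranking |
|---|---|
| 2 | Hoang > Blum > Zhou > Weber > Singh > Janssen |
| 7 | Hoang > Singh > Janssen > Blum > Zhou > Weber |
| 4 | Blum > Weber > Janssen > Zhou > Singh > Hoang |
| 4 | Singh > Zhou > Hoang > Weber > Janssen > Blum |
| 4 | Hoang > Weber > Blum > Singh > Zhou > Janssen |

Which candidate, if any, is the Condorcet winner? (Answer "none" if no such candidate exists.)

Hoang

Pairwise majorities:
Zhou vs Janssen: Zhou is ranked higher on 2+4+4 = 10 ballots, Janssen on 11. Janssen wins 11–10.
Zhou vs Blum: 4 to 17, Blum.
Zhou vs Singh: Zhou is ranked higher on 2+4 = 6 ballots, Singh on 15. Singh wins 15–6.
Zhou vs Hoang: Zhou is ranked higher on 4+4 = 8 ballots, Hoang on 13. Hoang wins 13–8.
Zhou vs Weber: 2+7+4 = 13 for Zhou, 8 for Weber — Zhou by 13–8.
Janssen vs Blum: Janssen is ranked higher on 7+4 = 11 ballots, Blum on 10. Janssen wins 11–10.
Janssen vs Singh: Janssen is ranked higher on 4 ballots, Singh on 17. Singh wins 17–4.
Janssen vs Hoang: Janssen preferred on 4 ballots; Hoang wins 17–4.
Janssen vs Weber: 7 to 14, Weber.
Blum vs Singh: Blum is ranked higher on 2+4+4 = 10 ballots, Singh on 11. Singh wins 11–10.
Blum vs Hoang: 4 for Blum, 17 for Hoang — Hoang by 17–4.
Blum vs Weber: 2+7+4 = 13 for Blum, 8 for Weber — Blum by 13–8.
Singh vs Hoang: Singh preferred on 4+4 = 8 ballots; Hoang wins 13–8.
Singh vs Weber: Singh preferred on 7+4 = 11 ballots; Singh wins 11–10.
Hoang vs Weber: 17 to 4, Hoang.
Hoang wins every pairwise contest, so Hoang is the Condorcet winner.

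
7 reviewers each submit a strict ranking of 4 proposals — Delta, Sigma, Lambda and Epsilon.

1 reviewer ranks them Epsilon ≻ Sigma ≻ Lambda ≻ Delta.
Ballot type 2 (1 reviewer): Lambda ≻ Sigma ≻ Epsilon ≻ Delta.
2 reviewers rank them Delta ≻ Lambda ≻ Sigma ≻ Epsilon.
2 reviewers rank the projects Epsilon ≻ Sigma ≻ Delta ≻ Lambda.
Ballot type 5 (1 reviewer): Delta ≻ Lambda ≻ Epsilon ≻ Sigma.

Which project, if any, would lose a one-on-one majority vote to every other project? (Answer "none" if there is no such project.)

Pairwise majorities:
Delta vs Sigma: 2+1 = 3 for Delta, 4 for Sigma — Sigma by 4–3.
Delta–Lambda: Delta 5–2.
Delta–Epsilon: Epsilon 4–3.
Sigma–Lambda: Lambda 4–3.
Sigma vs Epsilon: 1+2 = 3 for Sigma, 4 for Epsilon — Epsilon by 4–3.
Lambda vs Epsilon: Lambda wins 4–3.
Every project wins at least one matchup (Delta beats Lambda; Sigma beats Delta; Lambda beats Sigma; Epsilon beats Delta), so there is no Condorcet loser.

none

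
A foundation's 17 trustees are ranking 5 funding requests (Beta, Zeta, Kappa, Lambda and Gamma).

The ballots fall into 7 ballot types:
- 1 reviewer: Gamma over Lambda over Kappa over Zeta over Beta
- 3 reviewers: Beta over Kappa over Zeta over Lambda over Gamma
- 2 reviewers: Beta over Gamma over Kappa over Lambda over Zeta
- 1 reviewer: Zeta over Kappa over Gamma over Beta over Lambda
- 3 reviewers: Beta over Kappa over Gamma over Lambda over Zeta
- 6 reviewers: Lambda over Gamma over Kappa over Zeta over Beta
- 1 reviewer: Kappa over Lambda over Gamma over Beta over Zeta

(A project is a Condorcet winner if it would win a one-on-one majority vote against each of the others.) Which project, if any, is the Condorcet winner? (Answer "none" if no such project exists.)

none

Pairwise majorities:
Beta–Zeta: Beta 9–8.
Beta vs Kappa: Kappa, 9–8.
Beta vs Lambda: Beta wins 9–8.
Beta vs Gamma: Gamma wins 9–8.
Zeta–Kappa: Kappa 16–1.
Zeta vs Lambda: Lambda wins 13–4.
Zeta vs Gamma: Gamma wins 13–4.
Kappa–Lambda: Kappa 10–7.
Kappa–Gamma: Gamma 9–8.
Lambda vs Gamma: Lambda, 10–7.
Every project loses at least once (Beta loses to Kappa; Zeta loses to Beta; Kappa loses to Gamma; Lambda loses to Beta; Gamma loses to Lambda). The majority relation contains the cycle Beta beats Lambda beats Gamma beats Beta, so there is no Condorcet winner.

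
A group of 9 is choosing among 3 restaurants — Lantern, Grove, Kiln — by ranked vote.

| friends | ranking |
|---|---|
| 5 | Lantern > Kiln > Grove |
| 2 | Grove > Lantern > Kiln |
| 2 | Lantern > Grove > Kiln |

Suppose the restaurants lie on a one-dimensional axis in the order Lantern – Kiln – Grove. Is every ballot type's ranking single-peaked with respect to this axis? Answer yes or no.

Axis positions: Lantern=1, Kiln=2, Grove=3.
Ballot type 1 (peak Lantern at position 1): ranking walks positions 1-2-3, expanding outward from the peak — single-peaked.
Ballot type 2: ranking walks positions 3-1-2; Lantern is ranked above Kiln even though Kiln lies between Lantern and the peak Grove on the axis — preferences dip and rise again. Not single-peaked.
Ballot type 3: ranking walks positions 1-3-2; Grove is ranked above Kiln even though Kiln lies between Grove and the peak Lantern on the axis — preferences dip and rise again. Not single-peaked.
Ballot type 2 violates single-peakedness, so the profile is not single-peaked on this axis.

no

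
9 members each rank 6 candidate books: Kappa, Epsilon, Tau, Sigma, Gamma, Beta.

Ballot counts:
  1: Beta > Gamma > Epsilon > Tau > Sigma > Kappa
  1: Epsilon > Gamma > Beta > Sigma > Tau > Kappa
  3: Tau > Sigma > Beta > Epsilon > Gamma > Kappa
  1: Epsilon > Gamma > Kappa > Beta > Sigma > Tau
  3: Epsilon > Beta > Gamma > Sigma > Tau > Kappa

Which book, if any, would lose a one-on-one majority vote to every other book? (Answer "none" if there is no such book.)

Kappa

Head-to-head results (9 members):
Kappa vs Epsilon: 0 for Kappa, 9 for Epsilon — Epsilon by 9–0.
Kappa vs Tau: Kappa preferred on 1 ballot; Tau wins 8–1.
Kappa–Sigma: Sigma 8–1.
Kappa vs Gamma: 0 to 9, Gamma.
Kappa–Beta: Beta 8–1.
Epsilon vs Tau: Epsilon wins 6–3.
Epsilon vs Sigma: Epsilon wins 6–3.
Epsilon–Gamma: Epsilon 8–1.
Epsilon vs Beta: Epsilon, 5–4.
Tau vs Sigma: Sigma wins 5–4.
Tau vs Gamma: 3 to 6, Gamma.
Tau vs Beta: Tau is ranked higher on 3 ballots, Beta on 6. Beta wins 6–3.
Sigma vs Gamma: Gamma, 6–3.
Sigma vs Beta: 3 to 6, Beta.
Gamma vs Beta: Beta, 7–2.
Kappa loses to every other book — it is the Condorcet loser.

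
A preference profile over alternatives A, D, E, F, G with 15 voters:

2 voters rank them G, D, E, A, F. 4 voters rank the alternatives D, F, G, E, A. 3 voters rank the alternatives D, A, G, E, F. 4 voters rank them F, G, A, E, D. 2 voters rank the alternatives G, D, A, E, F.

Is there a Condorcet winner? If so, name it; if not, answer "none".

Check each pair by majority over 15 ballots:
A vs D: D wins 11–4.
A–E: A 9–6.
A–F: F 8–7.
A–G: G 12–3.
D vs E: D wins 11–4.
D vs F: D wins 11–4.
D vs G: G wins 8–7.
E vs F: F, 8–7.
E–G: G 15–0.
F–G: F 8–7.
Each alternative drops at least one matchup (A loses to D; D loses to G; E loses to A; F loses to D; G loses to F); the cycle D > F > G > D rules out a Condorcet winner.

none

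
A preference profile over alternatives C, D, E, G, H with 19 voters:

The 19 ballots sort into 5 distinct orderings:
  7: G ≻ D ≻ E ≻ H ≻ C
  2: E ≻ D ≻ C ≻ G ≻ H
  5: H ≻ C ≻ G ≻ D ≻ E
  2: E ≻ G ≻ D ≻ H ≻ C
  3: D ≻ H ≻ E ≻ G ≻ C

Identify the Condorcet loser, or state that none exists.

Head-to-head results (19 voters):
C vs D: D, 14–5.
C vs E: C preferred on 5 ballots; E wins 14–5.
C vs G: G wins 12–7.
C vs H: H wins 17–2.
D vs E: D, 15–4.
D vs G: G wins 14–5.
D vs H: D, 14–5.
E vs G: G, 12–7.
E vs H: 7+2+2 = 11 for E, 8 for H — E by 11–8.
G vs H: G, 11–8.
C loses to every other alternative — it is the Condorcet loser.

C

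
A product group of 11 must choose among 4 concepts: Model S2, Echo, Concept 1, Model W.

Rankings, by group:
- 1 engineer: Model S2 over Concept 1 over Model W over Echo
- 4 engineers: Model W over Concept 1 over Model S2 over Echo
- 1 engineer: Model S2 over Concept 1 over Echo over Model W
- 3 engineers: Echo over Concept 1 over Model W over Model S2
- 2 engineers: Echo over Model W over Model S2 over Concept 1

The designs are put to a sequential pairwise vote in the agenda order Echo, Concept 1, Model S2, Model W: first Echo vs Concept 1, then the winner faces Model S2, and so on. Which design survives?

Model W

Round 1: Echo vs Concept 1 — 5–6, Concept 1 advances.
Round 2: Concept 1 vs Model S2 — 7–4, Concept 1 advances.
Round 3: Concept 1 vs Model W — 5–6, Model W advances.
The agenda winner is Model W.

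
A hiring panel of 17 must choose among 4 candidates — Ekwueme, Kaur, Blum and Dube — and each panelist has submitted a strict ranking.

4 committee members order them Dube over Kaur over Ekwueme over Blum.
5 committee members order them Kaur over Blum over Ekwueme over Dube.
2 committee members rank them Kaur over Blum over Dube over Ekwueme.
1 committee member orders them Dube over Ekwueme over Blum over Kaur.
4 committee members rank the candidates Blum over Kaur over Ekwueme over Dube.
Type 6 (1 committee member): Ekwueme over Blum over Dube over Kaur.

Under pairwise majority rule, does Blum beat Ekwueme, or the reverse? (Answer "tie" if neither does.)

Ballots ranking Blum above Ekwueme: 5 + 2 + 4 = 11.
Ballots ranking Ekwueme above Blum: 17 − 11 = 6.
Blum wins the head-to-head 11–6.

Blum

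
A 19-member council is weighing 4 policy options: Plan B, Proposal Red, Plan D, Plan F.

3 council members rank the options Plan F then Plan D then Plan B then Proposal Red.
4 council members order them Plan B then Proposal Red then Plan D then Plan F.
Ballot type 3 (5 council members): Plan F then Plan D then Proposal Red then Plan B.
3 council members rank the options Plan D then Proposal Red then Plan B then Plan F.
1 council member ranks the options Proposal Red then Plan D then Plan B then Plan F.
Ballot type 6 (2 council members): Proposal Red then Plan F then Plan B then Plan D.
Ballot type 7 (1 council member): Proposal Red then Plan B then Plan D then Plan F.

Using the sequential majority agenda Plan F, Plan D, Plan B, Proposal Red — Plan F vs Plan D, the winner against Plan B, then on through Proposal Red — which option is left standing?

Round 1: Plan F vs Plan D — 10–9, Plan F advances.
Round 2: Plan F vs Plan B — 10–9, Plan F advances.
Round 3: Plan F vs Proposal Red — 8–11, Proposal Red advances.
The agenda winner is Proposal Red.

Proposal Red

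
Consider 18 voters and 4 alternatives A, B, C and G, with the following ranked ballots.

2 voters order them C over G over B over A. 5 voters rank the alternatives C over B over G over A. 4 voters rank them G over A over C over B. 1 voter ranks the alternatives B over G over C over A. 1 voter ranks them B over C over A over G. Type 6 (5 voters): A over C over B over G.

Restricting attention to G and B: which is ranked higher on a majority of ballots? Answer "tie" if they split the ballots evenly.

Ballots ranking G above B: 2 + 4 = 6.
Ballots ranking B above G: 18 − 6 = 12.
B wins the head-to-head 12–6.

B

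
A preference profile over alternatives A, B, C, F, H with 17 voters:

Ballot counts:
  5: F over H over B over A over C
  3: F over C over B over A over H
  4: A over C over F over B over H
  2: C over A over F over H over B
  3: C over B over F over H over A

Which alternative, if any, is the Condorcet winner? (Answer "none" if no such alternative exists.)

none

Head-to-head results (17 voters):
A–B: B 11–6.
A vs C: A wins 9–8.
A–F: F 11–6.
A vs H: A, 9–8.
B–C: C 12–5.
B–F: F 14–3.
B vs H: B wins 10–7.
C vs F: C wins 9–8.
C–H: C 12–5.
F vs H: F, 17–0.
Each alternative drops at least one matchup (A loses to B; B loses to C; C loses to A; F loses to C; H loses to A); the cycle A beats C beats B beats A rules out a Condorcet winner.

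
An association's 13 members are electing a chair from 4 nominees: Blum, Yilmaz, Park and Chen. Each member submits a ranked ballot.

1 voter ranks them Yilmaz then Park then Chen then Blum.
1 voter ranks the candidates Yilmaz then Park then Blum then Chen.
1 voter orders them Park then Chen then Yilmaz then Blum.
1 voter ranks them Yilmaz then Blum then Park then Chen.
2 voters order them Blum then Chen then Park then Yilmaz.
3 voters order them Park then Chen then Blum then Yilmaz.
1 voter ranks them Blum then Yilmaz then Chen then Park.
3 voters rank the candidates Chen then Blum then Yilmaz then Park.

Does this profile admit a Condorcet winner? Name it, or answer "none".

Pairwise majorities:
Blum–Yilmaz: Blum 9–4.
Blum vs Park: Blum wins 7–6.
Blum vs Chen: Chen, 8–5.
Yilmaz vs Park: Yilmaz, 7–6.
Yilmaz vs Chen: Chen, 9–4.
Park–Chen: Park 7–6.
No candidate is unbeaten: Blum loses to Chen; Yilmaz loses to Blum; Park loses to Blum; Chen loses to Park. In particular Blum beats Park beats Chen beats Blum is a majority cycle — no Condorcet winner exists.

none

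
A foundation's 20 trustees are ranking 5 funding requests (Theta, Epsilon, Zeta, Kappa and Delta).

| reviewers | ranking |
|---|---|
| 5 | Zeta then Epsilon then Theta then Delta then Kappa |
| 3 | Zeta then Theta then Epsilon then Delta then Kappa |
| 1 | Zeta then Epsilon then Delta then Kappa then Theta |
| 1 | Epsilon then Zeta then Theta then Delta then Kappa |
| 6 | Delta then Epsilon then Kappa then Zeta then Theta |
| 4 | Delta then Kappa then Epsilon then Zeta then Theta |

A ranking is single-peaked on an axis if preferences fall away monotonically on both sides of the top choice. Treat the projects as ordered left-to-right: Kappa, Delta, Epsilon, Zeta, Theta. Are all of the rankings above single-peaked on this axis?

yes

Axis positions: Kappa=1, Delta=2, Epsilon=3, Zeta=4, Theta=5.
Group 1 (peak Zeta at position 4): ranking walks positions 4-3-5-2-1, expanding outward from the peak — single-peaked.
Group 2 (peak Zeta at position 4): ranking walks positions 4-5-3-2-1, expanding outward from the peak — single-peaked.
Group 3 (peak Zeta at position 4): ranking walks positions 4-3-2-1-5, expanding outward from the peak — single-peaked.
Group 4 (peak Epsilon at position 3): ranking walks positions 3-4-5-2-1, expanding outward from the peak — single-peaked.
Group 5 (peak Delta at position 2): ranking walks positions 2-3-1-4-5, expanding outward from the peak — single-peaked.
Group 6 (peak Delta at position 2): ranking walks positions 2-1-3-4-5, expanding outward from the peak — single-peaked.
Every ranking is single-peaked on this axis.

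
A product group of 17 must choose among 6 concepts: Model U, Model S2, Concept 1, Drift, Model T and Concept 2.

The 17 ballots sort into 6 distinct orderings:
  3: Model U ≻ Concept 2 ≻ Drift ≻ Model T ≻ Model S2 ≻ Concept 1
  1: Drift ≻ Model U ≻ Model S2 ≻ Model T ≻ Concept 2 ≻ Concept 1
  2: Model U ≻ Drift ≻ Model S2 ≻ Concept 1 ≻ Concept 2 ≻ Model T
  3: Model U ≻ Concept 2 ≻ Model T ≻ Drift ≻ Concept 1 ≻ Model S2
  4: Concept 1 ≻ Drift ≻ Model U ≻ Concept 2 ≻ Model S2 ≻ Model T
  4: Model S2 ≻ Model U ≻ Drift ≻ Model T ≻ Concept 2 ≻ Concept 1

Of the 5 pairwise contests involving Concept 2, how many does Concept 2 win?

Concept 2 against each rival (17 engineers):
Concept 2 vs Model U: Concept 2 is ranked higher on 0 ballots, Model U on 17. Model U wins 17–0.
Concept 2 vs Model S2: 3+3+4 = 10 for Concept 2, 7 for Model S2 — Concept 2 by 10–7.
Concept 2 vs Concept 1: Concept 2, 11–6.
Concept 2–Drift: Drift 11–6.
Concept 2 vs Model T: Concept 2, 12–5.
Concept 2 beats Model S2, Concept 1, Model T; loses to Model U, Drift — 3 pairwise wins.

3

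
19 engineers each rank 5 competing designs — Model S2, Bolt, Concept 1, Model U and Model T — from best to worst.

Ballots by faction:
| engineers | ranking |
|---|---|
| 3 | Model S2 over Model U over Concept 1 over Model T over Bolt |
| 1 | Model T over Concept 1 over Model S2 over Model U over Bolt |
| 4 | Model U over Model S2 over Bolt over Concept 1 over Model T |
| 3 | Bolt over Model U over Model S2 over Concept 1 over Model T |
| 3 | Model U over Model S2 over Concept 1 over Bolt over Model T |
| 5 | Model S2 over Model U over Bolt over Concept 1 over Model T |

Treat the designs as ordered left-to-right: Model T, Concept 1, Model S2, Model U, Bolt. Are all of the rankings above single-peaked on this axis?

Axis positions: Model T=1, Concept 1=2, Model S2=3, Model U=4, Bolt=5.
Faction 1 (peak Model S2 at position 3): ranking walks positions 3-4-2-1-5, expanding outward from the peak — single-peaked.
Faction 2 (peak Model T at position 1): ranking walks positions 1-2-3-4-5, expanding outward from the peak — single-peaked.
Faction 3 (peak Model U at position 4): ranking walks positions 4-3-5-2-1, expanding outward from the peak — single-peaked.
Faction 4 (peak Bolt at position 5): ranking walks positions 5-4-3-2-1, expanding outward from the peak — single-peaked.
Faction 5 (peak Model U at position 4): ranking walks positions 4-3-2-5-1, expanding outward from the peak — single-peaked.
Faction 6 (peak Model S2 at position 3): ranking walks positions 3-4-5-2-1, expanding outward from the peak — single-peaked.
Every ranking is single-peaked on this axis.

yes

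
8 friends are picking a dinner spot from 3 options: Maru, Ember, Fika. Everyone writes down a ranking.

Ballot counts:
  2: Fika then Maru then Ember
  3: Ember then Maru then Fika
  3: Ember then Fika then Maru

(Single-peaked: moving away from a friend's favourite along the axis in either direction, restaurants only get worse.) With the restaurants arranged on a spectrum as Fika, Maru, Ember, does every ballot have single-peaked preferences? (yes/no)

Axis positions: Fika=1, Maru=2, Ember=3.
Ballot type 1 (peak Fika at position 1): ranking walks positions 1-2-3, expanding outward from the peak — single-peaked.
Ballot type 2 (peak Ember at position 3): ranking walks positions 3-2-1, expanding outward from the peak — single-peaked.
Ballot type 3: ranking walks positions 3-1-2; Fika is ranked above Maru even though Maru lies between Fika and the peak Ember on the axis — preferences dip and rise again. Not single-peaked.
Ballot type 3 violates single-peakedness, so the profile is not single-peaked on this axis.

no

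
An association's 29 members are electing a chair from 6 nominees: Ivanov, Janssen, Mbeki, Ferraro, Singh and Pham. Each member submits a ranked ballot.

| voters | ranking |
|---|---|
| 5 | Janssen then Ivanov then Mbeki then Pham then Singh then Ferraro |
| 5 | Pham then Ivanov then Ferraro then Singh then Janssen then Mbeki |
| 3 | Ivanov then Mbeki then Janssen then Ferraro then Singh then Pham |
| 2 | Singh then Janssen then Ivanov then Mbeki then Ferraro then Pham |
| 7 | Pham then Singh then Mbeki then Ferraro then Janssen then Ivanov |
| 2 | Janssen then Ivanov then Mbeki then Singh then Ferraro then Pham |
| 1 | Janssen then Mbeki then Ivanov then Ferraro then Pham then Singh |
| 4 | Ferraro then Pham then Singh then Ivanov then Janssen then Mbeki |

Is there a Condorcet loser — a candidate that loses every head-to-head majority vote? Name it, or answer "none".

none

Pairwise majorities:
Ivanov vs Janssen: Ivanov is ranked higher on 5+3+4 = 12 ballots, Janssen on 17. Janssen wins 17–12.
Ivanov–Mbeki: Ivanov 21–8.
Ivanov vs Ferraro: Ivanov, 18–11.
Ivanov vs Singh: Ivanov, 16–13.
Ivanov vs Pham: Ivanov preferred on 5+3+2+2+1 = 13 ballots; Pham wins 16–13.
Janssen vs Mbeki: Janssen preferred on 5+5+2+2+1+4 = 19 ballots; Janssen wins 19–10.
Janssen vs Ferraro: 5+3+2+2+1 = 13 for Janssen, 16 for Ferraro — Ferraro by 16–13.
Janssen vs Singh: 5+3+2+1 = 11 for Janssen, 18 for Singh — Singh by 18–11.
Janssen vs Pham: 13 to 16, Pham.
Mbeki–Ferraro: Mbeki 20–9.
Mbeki vs Singh: Singh wins 18–11.
Mbeki vs Pham: Pham wins 16–13.
Ferraro vs Singh: Singh wins 16–13.
Ferraro vs Pham: Ferraro is ranked higher on 3+2+2+1+4 = 12 ballots, Pham on 17. Pham wins 17–12.
Singh vs Pham: Pham wins 22–7.
Each candidate has at least one pairwise win (Ivanov beats Mbeki; Janssen beats Ivanov; Mbeki beats Ferraro; Ferraro beats Janssen; Singh beats Janssen; Pham beats Ivanov) — no Condorcet loser.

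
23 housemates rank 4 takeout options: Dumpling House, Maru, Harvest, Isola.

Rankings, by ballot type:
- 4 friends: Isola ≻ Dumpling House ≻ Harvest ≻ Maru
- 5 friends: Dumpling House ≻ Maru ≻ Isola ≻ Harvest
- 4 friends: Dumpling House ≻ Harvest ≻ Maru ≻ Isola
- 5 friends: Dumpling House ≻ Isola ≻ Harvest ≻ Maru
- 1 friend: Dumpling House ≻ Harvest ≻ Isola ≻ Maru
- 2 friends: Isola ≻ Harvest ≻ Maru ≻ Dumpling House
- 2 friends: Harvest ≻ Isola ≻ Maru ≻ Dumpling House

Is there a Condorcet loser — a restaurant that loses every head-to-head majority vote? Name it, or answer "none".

Pairwise majorities:
Dumpling House vs Maru: Dumpling House, 19–4.
Dumpling House–Harvest: Dumpling House 19–4.
Dumpling House vs Isola: Dumpling House wins 15–8.
Maru vs Harvest: 5 to 18, Harvest.
Maru vs Isola: Isola wins 14–9.
Harvest vs Isola: 4+1+2 = 7 for Harvest, 16 for Isola — Isola by 16–7.
Maru loses to every other restaurant — it is the Condorcet loser.

Maru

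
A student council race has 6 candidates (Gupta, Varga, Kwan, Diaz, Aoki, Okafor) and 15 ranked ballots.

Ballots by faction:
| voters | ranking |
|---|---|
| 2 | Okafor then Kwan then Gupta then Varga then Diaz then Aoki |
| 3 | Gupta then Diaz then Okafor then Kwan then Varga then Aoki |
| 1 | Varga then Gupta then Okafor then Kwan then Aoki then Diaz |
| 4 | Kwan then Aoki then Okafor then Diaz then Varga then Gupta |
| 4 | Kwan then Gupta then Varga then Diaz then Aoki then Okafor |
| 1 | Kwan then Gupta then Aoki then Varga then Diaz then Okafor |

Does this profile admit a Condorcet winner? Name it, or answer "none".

Check each pair by majority over 15 ballots:
Gupta vs Varga: Gupta wins 10–5.
Gupta vs Kwan: Kwan wins 11–4.
Gupta vs Diaz: Gupta, 11–4.
Gupta vs Aoki: 11 to 4, Gupta.
Gupta vs Okafor: 9 to 6, Gupta.
Varga vs Kwan: Varga is ranked higher on 1 ballot, Kwan on 14. Kwan wins 14–1.
Varga vs Diaz: Varga is ranked higher on 2+1+4+1 = 8 ballots, Diaz on 7. Varga wins 8–7.
Varga vs Aoki: 10 to 5, Varga.
Varga–Okafor: Okafor 9–6.
Kwan vs Diaz: 2+1+4+4+1 = 12 for Kwan, 3 for Diaz — Kwan by 12–3.
Kwan vs Aoki: 15 to 0, Kwan.
Kwan–Okafor: Kwan 9–6.
Diaz vs Aoki: Diaz wins 9–6.
Diaz vs Okafor: Diaz is ranked higher on 3+4+1 = 8 ballots, Okafor on 7. Diaz wins 8–7.
Aoki–Okafor: Aoki 9–6.
Only Kwan has no losses; Kwan is the Condorcet winner.

Kwan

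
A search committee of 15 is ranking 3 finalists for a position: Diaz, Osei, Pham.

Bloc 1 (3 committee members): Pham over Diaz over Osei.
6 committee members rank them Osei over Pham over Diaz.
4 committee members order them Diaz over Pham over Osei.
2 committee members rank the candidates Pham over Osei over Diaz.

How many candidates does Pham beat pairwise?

Pham against each rival (15 committee members):
Pham vs Diaz: Pham preferred on 3+6+2 = 11 ballots; Pham wins 11–4.
Pham vs Osei: Pham preferred on 3+4+2 = 9 ballots; Pham wins 9–6.
Pham beats Diaz, Osei — 2 pairwise wins.

2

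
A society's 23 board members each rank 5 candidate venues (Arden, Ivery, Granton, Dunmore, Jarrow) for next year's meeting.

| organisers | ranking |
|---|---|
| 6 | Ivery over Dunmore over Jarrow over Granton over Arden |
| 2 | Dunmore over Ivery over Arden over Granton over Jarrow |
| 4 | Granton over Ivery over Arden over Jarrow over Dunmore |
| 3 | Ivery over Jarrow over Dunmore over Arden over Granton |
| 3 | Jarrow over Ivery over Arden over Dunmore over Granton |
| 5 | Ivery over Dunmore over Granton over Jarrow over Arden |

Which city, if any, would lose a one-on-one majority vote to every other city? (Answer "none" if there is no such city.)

Arden

Pairwise majorities:
Arden–Ivery: Ivery 23–0.
Arden vs Granton: Arden preferred on 2+3+3 = 8 ballots; Granton wins 15–8.
Arden–Dunmore: Dunmore 16–7.
Arden vs Jarrow: Arden preferred on 2+4 = 6 ballots; Jarrow wins 17–6.
Ivery vs Granton: Ivery preferred on 6+2+3+3+5 = 19 ballots; Ivery wins 19–4.
Ivery vs Dunmore: 6+4+3+3+5 = 21 for Ivery, 2 for Dunmore — Ivery by 21–2.
Ivery vs Jarrow: Ivery preferred on 6+2+4+3+5 = 20 ballots; Ivery wins 20–3.
Granton–Dunmore: Dunmore 19–4.
Granton vs Jarrow: 2+4+5 = 11 for Granton, 12 for Jarrow — Jarrow by 12–11.
Dunmore vs Jarrow: Dunmore wins 13–10.
Arden is beaten in every head-to-head and is the Condorcet loser.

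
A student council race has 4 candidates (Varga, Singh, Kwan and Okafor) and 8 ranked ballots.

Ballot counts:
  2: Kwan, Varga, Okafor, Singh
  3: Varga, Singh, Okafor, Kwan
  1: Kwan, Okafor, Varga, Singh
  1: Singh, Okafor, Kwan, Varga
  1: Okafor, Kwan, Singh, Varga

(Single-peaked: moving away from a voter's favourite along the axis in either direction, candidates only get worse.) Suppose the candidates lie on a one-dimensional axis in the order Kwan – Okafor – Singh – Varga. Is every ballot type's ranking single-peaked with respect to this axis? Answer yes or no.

no

Axis positions: Kwan=1, Okafor=2, Singh=3, Varga=4.
Ballot type 1: ranking walks positions 1-4-2-3; Varga is ranked above Okafor even though Okafor lies between Varga and the peak Kwan on the axis — preferences dip and rise again. Not single-peaked.
Ballot type 2 (peak Varga at position 4): ranking walks positions 4-3-2-1, expanding outward from the peak — single-peaked.
Ballot type 3: ranking walks positions 1-2-4-3; Varga is ranked above Singh even though Singh lies between Varga and the peak Kwan on the axis — preferences dip and rise again. Not single-peaked.
Ballot type 4 (peak Singh at position 3): ranking walks positions 3-2-1-4, expanding outward from the peak — single-peaked.
Ballot type 5 (peak Okafor at position 2): ranking walks positions 2-1-3-4, expanding outward from the peak — single-peaked.
Ballot type 1 violates single-peakedness, so the profile is not single-peaked on this axis.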